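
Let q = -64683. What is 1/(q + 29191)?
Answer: -1/35492 ≈ -2.8175e-5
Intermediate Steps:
1/(q + 29191) = 1/(-64683 + 29191) = 1/(-35492) = -1/35492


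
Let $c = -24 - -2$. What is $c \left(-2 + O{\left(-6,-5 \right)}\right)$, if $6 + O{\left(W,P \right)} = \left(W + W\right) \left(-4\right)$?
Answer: $-880$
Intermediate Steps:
$c = -22$ ($c = -24 + 2 = -22$)
$O{\left(W,P \right)} = -6 - 8 W$ ($O{\left(W,P \right)} = -6 + \left(W + W\right) \left(-4\right) = -6 + 2 W \left(-4\right) = -6 - 8 W$)
$c \left(-2 + O{\left(-6,-5 \right)}\right) = - 22 \left(-2 - -42\right) = - 22 \left(-2 + \left(-6 + 48\right)\right) = - 22 \left(-2 + 42\right) = \left(-22\right) 40 = -880$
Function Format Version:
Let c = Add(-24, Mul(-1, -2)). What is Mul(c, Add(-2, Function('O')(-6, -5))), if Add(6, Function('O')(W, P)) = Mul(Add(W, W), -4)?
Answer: -880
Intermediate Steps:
c = -22 (c = Add(-24, 2) = -22)
Function('O')(W, P) = Add(-6, Mul(-8, W)) (Function('O')(W, P) = Add(-6, Mul(Add(W, W), -4)) = Add(-6, Mul(Mul(2, W), -4)) = Add(-6, Mul(-8, W)))
Mul(c, Add(-2, Function('O')(-6, -5))) = Mul(-22, Add(-2, Add(-6, Mul(-8, -6)))) = Mul(-22, Add(-2, Add(-6, 48))) = Mul(-22, Add(-2, 42)) = Mul(-22, 40) = -880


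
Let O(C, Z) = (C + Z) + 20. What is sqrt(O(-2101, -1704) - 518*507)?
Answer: I*sqrt(266411) ≈ 516.15*I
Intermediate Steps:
O(C, Z) = 20 + C + Z
sqrt(O(-2101, -1704) - 518*507) = sqrt((20 - 2101 - 1704) - 518*507) = sqrt(-3785 - 262626) = sqrt(-266411) = I*sqrt(266411)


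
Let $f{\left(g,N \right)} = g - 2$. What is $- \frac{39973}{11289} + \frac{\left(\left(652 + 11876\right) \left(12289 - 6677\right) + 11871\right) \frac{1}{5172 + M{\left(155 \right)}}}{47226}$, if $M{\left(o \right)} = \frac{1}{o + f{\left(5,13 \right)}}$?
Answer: $- \frac{3326790411712}{1022688026553} \approx -3.253$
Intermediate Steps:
$f{\left(g,N \right)} = -2 + g$
$M{\left(o \right)} = \frac{1}{3 + o}$ ($M{\left(o \right)} = \frac{1}{o + \left(-2 + 5\right)} = \frac{1}{o + 3} = \frac{1}{3 + o}$)
$- \frac{39973}{11289} + \frac{\left(\left(652 + 11876\right) \left(12289 - 6677\right) + 11871\right) \frac{1}{5172 + M{\left(155 \right)}}}{47226} = - \frac{39973}{11289} + \frac{\left(\left(652 + 11876\right) \left(12289 - 6677\right) + 11871\right) \frac{1}{5172 + \frac{1}{3 + 155}}}{47226} = \left(-39973\right) \frac{1}{11289} + \frac{12528 \cdot 5612 + 11871}{5172 + \frac{1}{158}} \cdot \frac{1}{47226} = - \frac{563}{159} + \frac{70307136 + 11871}{5172 + \frac{1}{158}} \cdot \frac{1}{47226} = - \frac{563}{159} + \frac{70319007}{\frac{817177}{158}} \cdot \frac{1}{47226} = - \frac{563}{159} + 70319007 \cdot \frac{158}{817177} \cdot \frac{1}{47226} = - \frac{563}{159} + \frac{11110403106}{817177} \cdot \frac{1}{47226} = - \frac{563}{159} + \frac{1851733851}{6432000167} = - \frac{3326790411712}{1022688026553}$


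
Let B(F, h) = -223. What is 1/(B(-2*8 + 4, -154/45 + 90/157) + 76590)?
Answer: 1/76367 ≈ 1.3095e-5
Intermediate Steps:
1/(B(-2*8 + 4, -154/45 + 90/157) + 76590) = 1/(-223 + 76590) = 1/76367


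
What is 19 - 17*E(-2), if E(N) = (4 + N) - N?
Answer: -49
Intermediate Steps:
E(N) = 4
19 - 17*E(-2) = 19 - 17*4 = 19 - 68 = -49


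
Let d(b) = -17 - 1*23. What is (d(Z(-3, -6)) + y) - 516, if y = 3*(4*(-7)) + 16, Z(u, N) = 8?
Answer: -624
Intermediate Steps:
d(b) = -40 (d(b) = -17 - 23 = -40)
y = -68 (y = 3*(-28) + 16 = -84 + 16 = -68)
(d(Z(-3, -6)) + y) - 516 = (-40 - 68) - 516 = -108 - 516 = -624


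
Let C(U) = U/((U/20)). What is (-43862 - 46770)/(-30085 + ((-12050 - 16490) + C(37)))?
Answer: 90632/58605 ≈ 1.5465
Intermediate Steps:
C(U) = 20 (C(U) = U/((U*(1/20))) = U/((U/20)) = U*(20/U) = 20)
(-43862 - 46770)/(-30085 + ((-12050 - 16490) + C(37))) = (-43862 - 46770)/(-30085 + ((-12050 - 16490) + 20)) = -90632/(-30085 + (-28540 + 20)) = -90632/(-30085 - 28520) = -90632/(-58605) = -90632*(-1/58605) = 90632/58605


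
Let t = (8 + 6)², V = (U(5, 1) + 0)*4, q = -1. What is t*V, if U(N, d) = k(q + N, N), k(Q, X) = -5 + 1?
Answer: -3136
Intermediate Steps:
k(Q, X) = -4
U(N, d) = -4
V = -16 (V = (-4 + 0)*4 = -4*4 = -16)
t = 196 (t = 14² = 196)
t*V = 196*(-16) = -3136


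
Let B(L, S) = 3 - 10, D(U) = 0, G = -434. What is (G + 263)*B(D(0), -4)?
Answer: 1197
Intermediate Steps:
B(L, S) = -7
(G + 263)*B(D(0), -4) = (-434 + 263)*(-7) = -171*(-7) = 1197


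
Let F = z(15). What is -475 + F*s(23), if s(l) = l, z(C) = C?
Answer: -130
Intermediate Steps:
F = 15
-475 + F*s(23) = -475 + 15*23 = -475 + 345 = -130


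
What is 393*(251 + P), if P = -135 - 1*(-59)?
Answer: 68775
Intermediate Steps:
P = -76 (P = -135 + 59 = -76)
393*(251 + P) = 393*(251 - 76) = 393*175 = 68775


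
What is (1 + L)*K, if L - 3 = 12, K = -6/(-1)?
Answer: 96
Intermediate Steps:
K = 6 (K = -6*(-1) = 6)
L = 15 (L = 3 + 12 = 15)
(1 + L)*K = (1 + 15)*6 = 16*6 = 96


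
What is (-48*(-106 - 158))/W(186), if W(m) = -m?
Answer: -2112/31 ≈ -68.129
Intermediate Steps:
(-48*(-106 - 158))/W(186) = (-48*(-106 - 158))/((-1*186)) = -48*(-264)/(-186) = 12672*(-1/186) = -2112/31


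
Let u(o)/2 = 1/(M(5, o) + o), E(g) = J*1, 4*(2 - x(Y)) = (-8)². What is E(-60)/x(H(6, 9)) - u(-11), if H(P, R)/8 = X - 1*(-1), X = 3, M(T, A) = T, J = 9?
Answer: -13/42 ≈ -0.30952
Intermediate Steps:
H(P, R) = 32 (H(P, R) = 8*(3 - 1*(-1)) = 8*(3 + 1) = 8*4 = 32)
x(Y) = -14 (x(Y) = 2 - ¼*(-8)² = 2 - ¼*64 = 2 - 16 = -14)
E(g) = 9 (E(g) = 9*1 = 9)
u(o) = 2/(5 + o)
E(-60)/x(H(6, 9)) - u(-11) = 9/(-14) - 2/(5 - 11) = 9*(-1/14) - 2/(-6) = -9/14 - 2*(-1)/6 = -9/14 - 1*(-⅓) = -9/14 + ⅓ = -13/42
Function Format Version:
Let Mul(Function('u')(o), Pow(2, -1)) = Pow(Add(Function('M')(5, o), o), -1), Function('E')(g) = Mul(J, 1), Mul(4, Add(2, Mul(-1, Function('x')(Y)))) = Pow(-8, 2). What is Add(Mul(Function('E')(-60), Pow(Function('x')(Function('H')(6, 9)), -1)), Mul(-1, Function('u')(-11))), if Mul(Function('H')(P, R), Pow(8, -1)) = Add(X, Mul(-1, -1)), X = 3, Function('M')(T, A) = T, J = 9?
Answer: Rational(-13, 42) ≈ -0.30952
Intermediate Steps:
Function('H')(P, R) = 32 (Function('H')(P, R) = Mul(8, Add(3, Mul(-1, -1))) = Mul(8, Add(3, 1)) = Mul(8, 4) = 32)
Function('x')(Y) = -14 (Function('x')(Y) = Add(2, Mul(Rational(-1, 4), Pow(-8, 2))) = Add(2, Mul(Rational(-1, 4), 64)) = Add(2, -16) = -14)
Function('E')(g) = 9 (Function('E')(g) = Mul(9, 1) = 9)
Function('u')(o) = Mul(2, Pow(Add(5, o), -1))
Add(Mul(Function('E')(-60), Pow(Function('x')(Function('H')(6, 9)), -1)), Mul(-1, Function('u')(-11))) = Add(Mul(9, Pow(-14, -1)), Mul(-1, Mul(2, Pow(Add(5, -11), -1)))) = Add(Mul(9, Rational(-1, 14)), Mul(-1, Mul(2, Pow(-6, -1)))) = Add(Rational(-9, 14), Mul(-1, Mul(2, Rational(-1, 6)))) = Add(Rational(-9, 14), Mul(-1, Rational(-1, 3))) = Add(Rational(-9, 14), Rational(1, 3)) = Rational(-13, 42)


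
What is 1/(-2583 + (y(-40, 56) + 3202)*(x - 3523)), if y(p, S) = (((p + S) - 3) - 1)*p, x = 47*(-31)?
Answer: -1/13558143 ≈ -7.3756e-8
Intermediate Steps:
x = -1457
y(p, S) = p*(-4 + S + p) (y(p, S) = (((S + p) - 3) - 1)*p = ((-3 + S + p) - 1)*p = (-4 + S + p)*p = p*(-4 + S + p))
1/(-2583 + (y(-40, 56) + 3202)*(x - 3523)) = 1/(-2583 + (-40*(-4 + 56 - 40) + 3202)*(-1457 - 3523)) = 1/(-2583 + (-40*12 + 3202)*(-4980)) = 1/(-2583 + (-480 + 3202)*(-4980)) = 1/(-2583 + 2722*(-4980)) = 1/(-2583 - 13555560) = 1/(-13558143) = -1/13558143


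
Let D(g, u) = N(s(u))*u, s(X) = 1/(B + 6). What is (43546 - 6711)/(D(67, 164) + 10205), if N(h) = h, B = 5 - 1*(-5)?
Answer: 147340/40861 ≈ 3.6059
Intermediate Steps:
B = 10 (B = 5 + 5 = 10)
s(X) = 1/16 (s(X) = 1/(10 + 6) = 1/16)
D(g, u) = u/16
(43546 - 6711)/(D(67, 164) + 10205) = (43546 - 6711)/((1/16)*164 + 10205) = 36835/(41/4 + 10205) = 36835/(40861/4) = 36835*(4/40861) = 147340/40861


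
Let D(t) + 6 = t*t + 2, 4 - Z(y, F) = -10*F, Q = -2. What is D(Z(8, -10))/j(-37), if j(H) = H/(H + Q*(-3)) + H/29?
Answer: -4140794/37 ≈ -1.1191e+5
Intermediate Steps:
Z(y, F) = 4 + 10*F (Z(y, F) = 4 - (-10)*F = 4 + 10*F)
D(t) = -4 + t**2 (D(t) = -6 + (t*t + 2) = -6 + (t**2 + 2) = -6 + (2 + t**2) = -4 + t**2)
j(H) = H/29 + H/(6 + H) (j(H) = H/(H - 2*(-3)) + H/29 = H/(H + 6) + H*(1/29) = H/(6 + H) + H/29 = H/29 + H/(6 + H))
D(Z(8, -10))/j(-37) = (-4 + (4 + 10*(-10))**2)/(((1/29)*(-37)*(35 - 37)/(6 - 37))) = (-4 + (4 - 100)**2)/(((1/29)*(-37)*(-2)/(-31))) = (-4 + (-96)**2)/(((1/29)*(-37)*(-1/31)*(-2))) = (-4 + 9216)/(-74/899) = 9212*(-899/74) = -4140794/37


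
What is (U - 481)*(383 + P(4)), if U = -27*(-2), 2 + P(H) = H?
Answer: -164395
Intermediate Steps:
P(H) = -2 + H
U = 54
(U - 481)*(383 + P(4)) = (54 - 481)*(383 + (-2 + 4)) = -427*(383 + 2) = -427*385 = -164395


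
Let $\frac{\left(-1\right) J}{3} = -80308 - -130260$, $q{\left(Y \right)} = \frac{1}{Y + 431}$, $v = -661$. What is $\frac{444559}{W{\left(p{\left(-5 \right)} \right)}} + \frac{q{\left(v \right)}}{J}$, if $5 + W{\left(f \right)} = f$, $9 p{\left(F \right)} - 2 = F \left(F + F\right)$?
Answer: $\frac{19700436479041}{34466880} \approx 5.7158 \cdot 10^{5}$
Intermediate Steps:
$q{\left(Y \right)} = \frac{1}{431 + Y}$
$J = -149856$ ($J = - 3 \left(-80308 - -130260\right) = - 3 \left(-80308 + 130260\right) = \left(-3\right) 49952 = -149856$)
$p{\left(F \right)} = \frac{2}{9} + \frac{2 F^{2}}{9}$ ($p{\left(F \right)} = \frac{2}{9} + \frac{F \left(F + F\right)}{9} = \frac{2}{9} + \frac{F 2 F}{9} = \frac{2}{9} + \frac{2 F^{2}}{9}$)
$W{\left(f \right)} = -5 + f$
$\frac{444559}{W{\left(p{\left(-5 \right)} \right)}} + \frac{q{\left(v \right)}}{J} = \frac{444559}{-5 + \left(\frac{2}{9} + \frac{2 \left(-5\right)^{2}}{9}\right)} + \frac{1}{\left(431 - 661\right) \left(-149856\right)} = \frac{444559}{-5 + \left(\frac{2}{9} + \frac{2}{9} \cdot 25\right)} + \frac{1}{-230} \left(- \frac{1}{149856}\right) = \frac{444559}{-5 + \left(\frac{2}{9} + \frac{50}{9}\right)} - - \frac{1}{34466880} = \frac{444559}{-5 + \frac{52}{9}} + \frac{1}{34466880} = \frac{444559}{\frac{7}{9}} + \frac{1}{34466880} = 444559 \cdot \frac{9}{7} + \frac{1}{34466880} = \frac{4001031}{7} + \frac{1}{34466880} = \frac{19700436479041}{34466880}$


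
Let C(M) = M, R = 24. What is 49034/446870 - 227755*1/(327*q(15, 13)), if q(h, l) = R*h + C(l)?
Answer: -47898075418/27252590385 ≈ -1.7576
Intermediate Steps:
q(h, l) = l + 24*h (q(h, l) = 24*h + l = l + 24*h)
49034/446870 - 227755*1/(327*q(15, 13)) = 49034/446870 - 227755*1/(327*(13 + 24*15)) = 49034*(1/446870) - 227755*1/(327*(13 + 360)) = 24517/223435 - 227755/(327*373) = 24517/223435 - 227755/121971 = -47898075418/27252590385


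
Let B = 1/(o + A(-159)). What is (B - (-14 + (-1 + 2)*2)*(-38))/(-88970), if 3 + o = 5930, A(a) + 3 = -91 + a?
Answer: 2587343/504815780 ≈ 0.0051253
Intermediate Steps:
A(a) = -94 + a (A(a) = -3 + (-91 + a) = -94 + a)
o = 5927 (o = -3 + 5930 = 5927)
B = 1/5674 (B = 1/(5927 + (-94 - 159)) = 1/(5927 - 253) = 1/5674 ≈ 0.00017624)
(B - (-14 + (-1 + 2)*2)*(-38))/(-88970) = (1/5674 - (-14 + (-1 + 2)*2)*(-38))/(-88970) = (1/5674 - (-14 + 1*2)*(-38))*(-1/88970) = (1/5674 - (-14 + 2)*(-38))*(-1/88970) = (1/5674 - (-12)*(-38))*(-1/88970) = (1/5674 - 1*456)*(-1/88970) = (1/5674 - 456)*(-1/88970) = -2587343/5674*(-1/88970) = 2587343/504815780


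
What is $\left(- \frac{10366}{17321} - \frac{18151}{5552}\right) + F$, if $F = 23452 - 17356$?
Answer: $\frac{585857160929}{96166192} \approx 6092.1$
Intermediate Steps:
$F = 6096$ ($F = 23452 - 17356 = 6096$)
$\left(- \frac{10366}{17321} - \frac{18151}{5552}\right) + F = \left(- \frac{10366}{17321} - \frac{18151}{5552}\right) + 6096 = - \frac{371945503}{96166192} + 6096 = \frac{585857160929}{96166192}$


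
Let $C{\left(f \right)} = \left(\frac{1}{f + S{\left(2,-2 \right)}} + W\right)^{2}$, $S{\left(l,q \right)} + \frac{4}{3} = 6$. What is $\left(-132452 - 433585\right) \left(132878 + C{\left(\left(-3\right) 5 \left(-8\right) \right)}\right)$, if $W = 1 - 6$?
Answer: $- \frac{10522587537788229}{139876} \approx -7.5228 \cdot 10^{10}$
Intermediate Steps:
$S{\left(l,q \right)} = \frac{14}{3}$ ($S{\left(l,q \right)} = - \frac{4}{3} + 6 = \frac{14}{3}$)
$W = -5$
$C{\left(f \right)} = \left(-5 + \frac{1}{\frac{14}{3} + f}\right)^{2}$ ($C{\left(f \right)} = \left(\frac{1}{f + \frac{14}{3}} - 5\right)^{2} = \left(\frac{1}{\frac{14}{3} + f} - 5\right)^{2} = \left(-5 + \frac{1}{\frac{14}{3} + f}\right)^{2}$)
$\left(-132452 - 433585\right) \left(132878 + C{\left(\left(-3\right) 5 \left(-8\right) \right)}\right) = \left(-132452 - 433585\right) \left(132878 + \frac{\left(67 + 15 \left(-3\right) 5 \left(-8\right)\right)^{2}}{\left(14 + 3 \left(-3\right) 5 \left(-8\right)\right)^{2}}\right) = - 566037 \left(132878 + \frac{\left(67 + 15 \left(\left(-15\right) \left(-8\right)\right)\right)^{2}}{\left(14 + 3 \left(\left(-15\right) \left(-8\right)\right)\right)^{2}}\right) = - 566037 \left(132878 + \frac{\left(67 + 15 \cdot 120\right)^{2}}{\left(14 + 3 \cdot 120\right)^{2}}\right) = - 566037 \left(132878 + \frac{\left(67 + 1800\right)^{2}}{\left(14 + 360\right)^{2}}\right) = - 566037 \left(132878 + \frac{1867^{2}}{139876}\right) = - 566037 \left(132878 + \frac{1}{139876} \cdot 3485689\right) = - 566037 \left(132878 + \frac{3485689}{139876}\right) = \left(-566037\right) \frac{18589928817}{139876} = - \frac{10522587537788229}{139876}$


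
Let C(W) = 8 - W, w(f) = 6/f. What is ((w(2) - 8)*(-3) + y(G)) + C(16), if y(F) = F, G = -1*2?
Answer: 5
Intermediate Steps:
G = -2
((w(2) - 8)*(-3) + y(G)) + C(16) = ((6/2 - 8)*(-3) - 2) + (8 - 1*16) = ((6*(½) - 8)*(-3) - 2) + (8 - 16) = ((3 - 8)*(-3) - 2) - 8 = (-5*(-3) - 2) - 8 = (15 - 2) - 8 = 13 - 8 = 5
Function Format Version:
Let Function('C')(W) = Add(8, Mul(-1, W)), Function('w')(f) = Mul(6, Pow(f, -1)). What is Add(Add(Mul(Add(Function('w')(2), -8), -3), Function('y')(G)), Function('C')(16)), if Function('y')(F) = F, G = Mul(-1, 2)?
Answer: 5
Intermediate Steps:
G = -2
Add(Add(Mul(Add(Function('w')(2), -8), -3), Function('y')(G)), Function('C')(16)) = Add(Add(Mul(Add(Mul(6, Pow(2, -1)), -8), -3), -2), Add(8, Mul(-1, 16))) = Add(Add(Mul(Add(Mul(6, Rational(1, 2)), -8), -3), -2), Add(8, -16)) = Add(Add(Mul(Add(3, -8), -3), -2), -8) = Add(Add(Mul(-5, -3), -2), -8) = Add(Add(15, -2), -8) = Add(13, -8) = 5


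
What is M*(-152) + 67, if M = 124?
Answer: -18781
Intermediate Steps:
M*(-152) + 67 = 124*(-152) + 67 = -18848 + 67 = -18781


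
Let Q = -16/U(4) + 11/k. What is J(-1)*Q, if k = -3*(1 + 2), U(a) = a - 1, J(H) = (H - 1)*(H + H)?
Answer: -236/9 ≈ -26.222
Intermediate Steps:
J(H) = 2*H*(-1 + H) (J(H) = (-1 + H)*(2*H) = 2*H*(-1 + H))
U(a) = -1 + a
k = -9 (k = -3*3 = -9)
Q = -59/9 (Q = -16/(-1 + 4) + 11/(-9) = -16/3 + 11*(-⅑) = -16*⅓ - 11/9 = -16/3 - 11/9 = -59/9 ≈ -6.5556)
J(-1)*Q = (2*(-1)*(-1 - 1))*(-59/9) = (2*(-1)*(-2))*(-59/9) = 4*(-59/9) = -236/9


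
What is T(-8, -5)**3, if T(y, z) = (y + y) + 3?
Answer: -2197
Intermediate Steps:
T(y, z) = 3 + 2*y (T(y, z) = 2*y + 3 = 3 + 2*y)
T(-8, -5)**3 = (3 + 2*(-8))**3 = (3 - 16)**3 = (-13)**3 = -2197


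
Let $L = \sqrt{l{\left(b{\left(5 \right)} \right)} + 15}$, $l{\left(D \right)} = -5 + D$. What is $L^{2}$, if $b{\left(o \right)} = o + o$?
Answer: $20$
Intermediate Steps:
$b{\left(o \right)} = 2 o$
$L = 2 \sqrt{5}$ ($L = \sqrt{\left(-5 + 2 \cdot 5\right) + 15} = \sqrt{\left(-5 + 10\right) + 15} = \sqrt{5 + 15} = \sqrt{20} = 2 \sqrt{5} \approx 4.4721$)
$L^{2} = \left(2 \sqrt{5}\right)^{2} = 20$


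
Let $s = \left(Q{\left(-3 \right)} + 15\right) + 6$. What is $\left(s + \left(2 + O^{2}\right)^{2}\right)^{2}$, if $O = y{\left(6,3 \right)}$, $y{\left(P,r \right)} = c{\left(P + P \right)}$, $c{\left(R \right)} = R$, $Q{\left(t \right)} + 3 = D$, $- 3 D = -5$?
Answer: $\frac{4096896049}{9} \approx 4.5521 \cdot 10^{8}$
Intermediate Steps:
$D = \frac{5}{3}$ ($D = \left(- \frac{1}{3}\right) \left(-5\right) = \frac{5}{3} \approx 1.6667$)
$Q{\left(t \right)} = - \frac{4}{3}$ ($Q{\left(t \right)} = -3 + \frac{5}{3} = - \frac{4}{3}$)
$y{\left(P,r \right)} = 2 P$ ($y{\left(P,r \right)} = P + P = 2 P$)
$O = 12$ ($O = 2 \cdot 6 = 12$)
$s = \frac{59}{3}$ ($s = \left(- \frac{4}{3} + 15\right) + 6 = \frac{41}{3} + 6 = \frac{59}{3} \approx 19.667$)
$\left(s + \left(2 + O^{2}\right)^{2}\right)^{2} = \left(\frac{59}{3} + \left(2 + 12^{2}\right)^{2}\right)^{2} = \left(\frac{59}{3} + \left(2 + 144\right)^{2}\right)^{2} = \left(\frac{59}{3} + 146^{2}\right)^{2} = \left(\frac{59}{3} + 21316\right)^{2} = \left(\frac{64007}{3}\right)^{2} = \frac{4096896049}{9}$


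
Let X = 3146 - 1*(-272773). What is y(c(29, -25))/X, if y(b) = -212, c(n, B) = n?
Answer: -212/275919 ≈ -0.00076834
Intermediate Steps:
X = 275919 (X = 3146 + 272773 = 275919)
y(c(29, -25))/X = -212/275919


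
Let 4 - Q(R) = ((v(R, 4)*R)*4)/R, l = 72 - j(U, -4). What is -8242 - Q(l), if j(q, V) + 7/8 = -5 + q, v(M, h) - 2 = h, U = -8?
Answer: -8222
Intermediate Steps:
v(M, h) = 2 + h
j(q, V) = -47/8 + q (j(q, V) = -7/8 + (-5 + q) = -47/8 + q)
l = 687/8 (l = 72 - (-47/8 - 8) = 72 - 1*(-111/8) = 72 + 111/8 = 687/8 ≈ 85.875)
Q(R) = -20 (Q(R) = 4 - ((2 + 4)*R)*4/R = 4 - (6*R)*4/R = 4 - 24*R/R = 4 - 1*24 = 4 - 24 = -20)
-8242 - Q(l) = -8242 - 1*(-20) = -8242 + 20 = -8222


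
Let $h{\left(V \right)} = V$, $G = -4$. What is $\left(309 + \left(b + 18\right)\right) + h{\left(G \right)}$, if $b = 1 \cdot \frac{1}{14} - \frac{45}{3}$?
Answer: $\frac{4313}{14} \approx 308.07$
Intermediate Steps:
$b = - \frac{209}{14}$ ($b = 1 \cdot \frac{1}{14} - 15 = \frac{1}{14} - 15 = - \frac{209}{14} \approx -14.929$)
$\left(309 + \left(b + 18\right)\right) + h{\left(G \right)} = \left(309 + \left(- \frac{209}{14} + 18\right)\right) - 4 = \left(309 + \frac{43}{14}\right) - 4 = \frac{4369}{14} - 4 = \frac{4313}{14}$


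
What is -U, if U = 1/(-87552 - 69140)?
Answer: 1/156692 ≈ 6.3819e-6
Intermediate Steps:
U = -1/156692 (U = 1/(-156692) = -1/156692 ≈ -6.3819e-6)
-U = -1*(-1/156692) = 1/156692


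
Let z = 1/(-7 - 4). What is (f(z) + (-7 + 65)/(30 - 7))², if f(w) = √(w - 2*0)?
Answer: 36475/5819 + 116*I*√11/253 ≈ 6.2683 + 1.5207*I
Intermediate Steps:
z = -1/11 (z = 1/(-11) = -1/11 ≈ -0.090909)
f(w) = √w (f(w) = √(w + 0) = √w)
(f(z) + (-7 + 65)/(30 - 7))² = (√(-1/11) + (-7 + 65)/(30 - 7))² = (I*√11/11 + 58/23)² = (58/23 + I*√11/11)²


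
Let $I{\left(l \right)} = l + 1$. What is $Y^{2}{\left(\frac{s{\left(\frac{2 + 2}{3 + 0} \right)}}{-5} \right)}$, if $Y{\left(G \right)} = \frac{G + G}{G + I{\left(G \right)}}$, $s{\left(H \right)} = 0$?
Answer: $0$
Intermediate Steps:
$I{\left(l \right)} = 1 + l$
$Y{\left(G \right)} = \frac{2 G}{1 + 2 G}$ ($Y{\left(G \right)} = \frac{G + G}{G + \left(1 + G\right)} = \frac{2 G}{1 + 2 G}$)
$Y^{2}{\left(\frac{s{\left(\frac{2 + 2}{3 + 0} \right)}}{-5} \right)} = \left(\frac{2 \frac{0}{-5}}{1 + 2 \frac{0}{-5}}\right)^{2} = \left(\frac{2 \cdot 0 \left(- \frac{1}{5}\right)}{1 + 2 \cdot 0 \left(- \frac{1}{5}\right)}\right)^{2} = \left(2 \cdot 0 \frac{1}{1 + 2 \cdot 0}\right)^{2} = \left(2 \cdot 0 \frac{1}{1 + 0}\right)^{2} = \left(2 \cdot 0 \cdot 1^{-1}\right)^{2} = \left(2 \cdot 0 \cdot 1\right)^{2} = 0^{2} = 0$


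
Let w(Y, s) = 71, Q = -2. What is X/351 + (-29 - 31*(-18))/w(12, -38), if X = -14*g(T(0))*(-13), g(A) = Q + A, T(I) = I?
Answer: 12295/1917 ≈ 6.4137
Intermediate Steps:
g(A) = -2 + A
X = -364 (X = -14*(-2 + 0)*(-13) = -14*(-2)*(-13) = 28*(-13) = -364)
X/351 + (-29 - 31*(-18))/w(12, -38) = -364/351 + (-29 - 31*(-18))/71 = -364*1/351 + (-29 + 558)*(1/71) = -28/27 + 529*(1/71) = -28/27 + 529/71 = 12295/1917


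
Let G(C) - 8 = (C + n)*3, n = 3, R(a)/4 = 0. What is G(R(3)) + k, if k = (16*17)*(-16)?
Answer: -4335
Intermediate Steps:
R(a) = 0 (R(a) = 4*0 = 0)
k = -4352 (k = 272*(-16) = -4352)
G(C) = 17 + 3*C (G(C) = 8 + (C + 3)*3 = 8 + (3 + C)*3 = 8 + (9 + 3*C) = 17 + 3*C)
G(R(3)) + k = (17 + 3*0) - 4352 = (17 + 0) - 4352 = 17 - 4352 = -4335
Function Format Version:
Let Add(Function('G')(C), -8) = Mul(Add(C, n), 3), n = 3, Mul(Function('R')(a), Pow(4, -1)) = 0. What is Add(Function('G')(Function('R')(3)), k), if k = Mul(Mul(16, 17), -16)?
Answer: -4335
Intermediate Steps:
Function('R')(a) = 0 (Function('R')(a) = Mul(4, 0) = 0)
k = -4352 (k = Mul(272, -16) = -4352)
Function('G')(C) = Add(17, Mul(3, C)) (Function('G')(C) = Add(8, Mul(Add(C, 3), 3)) = Add(8, Mul(Add(3, C), 3)) = Add(8, Add(9, Mul(3, C))) = Add(17, Mul(3, C)))
Add(Function('G')(Function('R')(3)), k) = Add(Add(17, Mul(3, 0)), -4352) = Add(Add(17, 0), -4352) = Add(17, -4352) = -4335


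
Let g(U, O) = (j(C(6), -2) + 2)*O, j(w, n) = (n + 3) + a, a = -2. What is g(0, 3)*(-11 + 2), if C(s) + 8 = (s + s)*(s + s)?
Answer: -27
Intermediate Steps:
C(s) = -8 + 4*s² (C(s) = -8 + (s + s)*(s + s) = -8 + (2*s)*(2*s) = -8 + 4*s²)
j(w, n) = 1 + n (j(w, n) = (n + 3) - 2 = (3 + n) - 2 = 1 + n)
g(U, O) = O (g(U, O) = ((1 - 2) + 2)*O = (-1 + 2)*O = 1*O = O)
g(0, 3)*(-11 + 2) = 3*(-11 + 2) = 3*(-9) = -27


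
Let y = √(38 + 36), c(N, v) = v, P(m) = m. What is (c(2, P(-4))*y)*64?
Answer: -256*√74 ≈ -2202.2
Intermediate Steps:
y = √74 ≈ 8.6023
(c(2, P(-4))*y)*64 = -4*√74*64 = -256*√74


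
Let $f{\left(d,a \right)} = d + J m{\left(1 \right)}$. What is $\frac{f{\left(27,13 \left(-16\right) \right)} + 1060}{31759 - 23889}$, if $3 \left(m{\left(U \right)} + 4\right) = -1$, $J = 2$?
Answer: $\frac{647}{4722} \approx 0.13702$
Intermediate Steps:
$m{\left(U \right)} = - \frac{13}{3}$ ($m{\left(U \right)} = -4 + \frac{1}{3} \left(-1\right) = -4 - \frac{1}{3} = - \frac{13}{3}$)
$f{\left(d,a \right)} = - \frac{26}{3} + d$ ($f{\left(d,a \right)} = d + 2 \left(- \frac{13}{3}\right) = d - \frac{26}{3} = - \frac{26}{3} + d$)
$\frac{f{\left(27,13 \left(-16\right) \right)} + 1060}{31759 - 23889} = \frac{\left(- \frac{26}{3} + 27\right) + 1060}{31759 - 23889} = \frac{\frac{55}{3} + 1060}{7870} = \frac{3235}{3} \cdot \frac{1}{7870} = \frac{647}{4722}$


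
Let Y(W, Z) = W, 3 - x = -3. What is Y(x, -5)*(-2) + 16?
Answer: 4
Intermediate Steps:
x = 6 (x = 3 - 1*(-3) = 3 + 3 = 6)
Y(x, -5)*(-2) + 16 = 6*(-2) + 16 = -12 + 16 = 4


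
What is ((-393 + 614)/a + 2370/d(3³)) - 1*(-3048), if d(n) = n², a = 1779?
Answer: 439700123/144099 ≈ 3051.4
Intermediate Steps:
((-393 + 614)/a + 2370/d(3³)) - 1*(-3048) = ((-393 + 614)/1779 + 2370/((3³)²)) - 1*(-3048) = (221*(1/1779) + 2370/(27²)) + 3048 = (221/1779 + 2370/729) + 3048 = (221/1779 + 2370*(1/729)) + 3048 = (221/1779 + 790/243) + 3048 = 486371/144099 + 3048 = 439700123/144099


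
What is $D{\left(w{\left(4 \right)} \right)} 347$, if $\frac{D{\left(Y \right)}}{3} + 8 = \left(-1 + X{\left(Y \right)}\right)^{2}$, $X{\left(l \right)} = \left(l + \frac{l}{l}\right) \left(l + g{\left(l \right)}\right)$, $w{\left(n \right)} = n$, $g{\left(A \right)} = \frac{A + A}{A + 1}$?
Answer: $750561$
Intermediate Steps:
$g{\left(A \right)} = \frac{2 A}{1 + A}$
$X{\left(l \right)} = \left(1 + l\right) \left(l + \frac{2 l}{1 + l}\right)$ ($X{\left(l \right)} = \left(l + \frac{l}{l}\right) \left(l + \frac{2 l}{1 + l}\right) = \left(l + 1\right) \left(l + \frac{2 l}{1 + l}\right) = \left(1 + l\right) \left(l + \frac{2 l}{1 + l}\right)$)
$D{\left(Y \right)} = -24 + 3 \left(-1 + Y \left(3 + Y\right)\right)^{2}$
$D{\left(w{\left(4 \right)} \right)} 347 = \left(-21 - 72 + 3 \cdot 4^{4} + 18 \cdot 4^{3} + 21 \cdot 4^{2}\right) 347 = \left(-21 - 72 + 3 \cdot 256 + 18 \cdot 64 + 21 \cdot 16\right) 347 = \left(-21 - 72 + 768 + 1152 + 336\right) 347 = 2163 \cdot 347 = 750561$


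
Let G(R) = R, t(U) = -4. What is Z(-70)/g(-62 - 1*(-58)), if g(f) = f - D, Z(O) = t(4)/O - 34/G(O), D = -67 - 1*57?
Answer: 19/4200 ≈ 0.0045238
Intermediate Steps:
D = -124 (D = -67 - 57 = -124)
Z(O) = -38/O (Z(O) = -4/O - 34/O = -38/O)
g(f) = 124 + f (g(f) = f - 1*(-124) = f + 124 = 124 + f)
Z(-70)/g(-62 - 1*(-58)) = (-38/(-70))/(124 + (-62 - 1*(-58))) = (-38*(-1/70))/(124 + (-62 + 58)) = 19/(35*(124 - 4)) = (19/35)/120 = (19/35)*(1/120) = 19/4200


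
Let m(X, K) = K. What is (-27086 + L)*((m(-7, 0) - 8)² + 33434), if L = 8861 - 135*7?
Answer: -642156660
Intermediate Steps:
L = 7916 (L = 8861 - 945 = 7916)
(-27086 + L)*((m(-7, 0) - 8)² + 33434) = (-27086 + 7916)*((0 - 8)² + 33434) = -19170*((-8)² + 33434) = -19170*(64 + 33434) = -19170*33498 = -642156660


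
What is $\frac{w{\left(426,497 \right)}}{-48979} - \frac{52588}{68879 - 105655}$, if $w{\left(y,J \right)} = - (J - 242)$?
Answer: $\frac{646271383}{450312926} \approx 1.4352$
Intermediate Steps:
$w{\left(y,J \right)} = 242 - J$ ($w{\left(y,J \right)} = - (J - 242) = - (-242 + J) = 242 - J$)
$\frac{w{\left(426,497 \right)}}{-48979} - \frac{52588}{68879 - 105655} = \frac{242 - 497}{-48979} - \frac{52588}{68879 - 105655} = \left(242 - 497\right) \left(- \frac{1}{48979}\right) - \frac{52588}{-36776} = \left(-255\right) \left(- \frac{1}{48979}\right) - - \frac{13147}{9194} = \frac{255}{48979} + \frac{13147}{9194} = \frac{646271383}{450312926}$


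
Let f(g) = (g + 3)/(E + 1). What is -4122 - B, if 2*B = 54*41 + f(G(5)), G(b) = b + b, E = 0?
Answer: -10471/2 ≈ -5235.5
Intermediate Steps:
G(b) = 2*b
f(g) = 3 + g (f(g) = (g + 3)/(0 + 1) = (3 + g)/1 = (3 + g)*1 = 3 + g)
B = 2227/2 (B = (54*41 + (3 + 2*5))/2 = (2214 + (3 + 10))/2 = (2214 + 13)/2 = (½)*2227 = 2227/2 ≈ 1113.5)
-4122 - B = -4122 - 1*2227/2 = -4122 - 2227/2 = -10471/2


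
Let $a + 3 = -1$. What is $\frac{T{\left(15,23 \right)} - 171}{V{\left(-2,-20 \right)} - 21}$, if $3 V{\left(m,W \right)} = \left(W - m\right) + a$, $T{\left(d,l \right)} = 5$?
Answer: $\frac{498}{85} \approx 5.8588$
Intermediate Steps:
$a = -4$ ($a = -3 - 1 = -4$)
$V{\left(m,W \right)} = - \frac{4}{3} - \frac{m}{3} + \frac{W}{3}$ ($V{\left(m,W \right)} = \frac{\left(W - m\right) - 4}{3} = \frac{-4 + W - m}{3} = - \frac{4}{3} - \frac{m}{3} + \frac{W}{3}$)
$\frac{T{\left(15,23 \right)} - 171}{V{\left(-2,-20 \right)} - 21} = \frac{5 - 171}{\left(- \frac{4}{3} - - \frac{2}{3} + \frac{1}{3} \left(-20\right)\right) - 21} = - \frac{166}{\left(- \frac{4}{3} + \frac{2}{3} - \frac{20}{3}\right) - 21} = - \frac{166}{- \frac{22}{3} - 21} = - \frac{166}{- \frac{85}{3}} = \left(-166\right) \left(- \frac{3}{85}\right) = \frac{498}{85}$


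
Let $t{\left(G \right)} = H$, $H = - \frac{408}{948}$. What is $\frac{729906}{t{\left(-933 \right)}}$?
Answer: $- \frac{28831287}{17} \approx -1.696 \cdot 10^{6}$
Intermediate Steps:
$H = - \frac{34}{79}$ ($H = \left(-408\right) \frac{1}{948} = - \frac{34}{79} \approx -0.43038$)
$t{\left(G \right)} = - \frac{34}{79}$
$\frac{729906}{t{\left(-933 \right)}} = \frac{729906}{- \frac{34}{79}} = 729906 \left(- \frac{79}{34}\right) = - \frac{28831287}{17}$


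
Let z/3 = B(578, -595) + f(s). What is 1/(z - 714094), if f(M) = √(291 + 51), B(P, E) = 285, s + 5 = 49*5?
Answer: -713239/508709868043 - 9*√38/508709868043 ≈ -1.4022e-6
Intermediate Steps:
s = 240 (s = -5 + 49*5 = -5 + 245 = 240)
f(M) = 3*√38 (f(M) = √342 = 3*√38)
z = 855 + 9*√38 (z = 3*(285 + 3*√38) = 855 + 9*√38 ≈ 910.48)
1/(z - 714094) = 1/((855 + 9*√38) - 714094) = 1/(-713239 + 9*√38)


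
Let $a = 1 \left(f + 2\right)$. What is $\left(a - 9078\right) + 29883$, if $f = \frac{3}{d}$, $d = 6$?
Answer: $\frac{41615}{2} \approx 20808.0$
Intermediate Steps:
$f = \frac{1}{2}$ ($f = \frac{3}{6} = 3 \cdot \frac{1}{6} = \frac{1}{2} \approx 0.5$)
$a = \frac{5}{2}$ ($a = 1 \left(\frac{1}{2} + 2\right) = 1 \cdot \frac{5}{2} = \frac{5}{2} \approx 2.5$)
$\left(a - 9078\right) + 29883 = \left(\frac{5}{2} - 9078\right) + 29883 = - \frac{18151}{2} + 29883 = \frac{41615}{2}$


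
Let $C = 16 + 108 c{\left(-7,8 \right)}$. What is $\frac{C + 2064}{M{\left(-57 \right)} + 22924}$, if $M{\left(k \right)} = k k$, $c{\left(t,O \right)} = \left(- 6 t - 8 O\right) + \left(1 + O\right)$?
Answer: $\frac{676}{26173} \approx 0.025828$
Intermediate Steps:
$c{\left(t,O \right)} = 1 - 7 O - 6 t$ ($c{\left(t,O \right)} = \left(- 8 O - 6 t\right) + \left(1 + O\right) = 1 - 7 O - 6 t$)
$C = -1388$ ($C = 16 + 108 \left(1 - 56 - -42\right) = 16 + 108 \left(1 - 56 + 42\right) = 16 + 108 \left(-13\right) = 16 - 1404 = -1388$)
$M{\left(k \right)} = k^{2}$
$\frac{C + 2064}{M{\left(-57 \right)} + 22924} = \frac{-1388 + 2064}{\left(-57\right)^{2} + 22924} = \frac{676}{3249 + 22924} = \frac{676}{26173}$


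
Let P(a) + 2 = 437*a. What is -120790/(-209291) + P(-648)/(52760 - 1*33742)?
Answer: -606057687/42343577 ≈ -14.313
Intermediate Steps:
P(a) = -2 + 437*a
-120790/(-209291) + P(-648)/(52760 - 1*33742) = -120790/(-209291) + (-2 + 437*(-648))/(52760 - 1*33742) = -120790*(-1/209291) + (-2 - 283176)/(52760 - 33742) = 2570/4453 - 283178/19018 = 2570/4453 - 283178*1/19018 = 2570/4453 - 141589/9509 = -606057687/42343577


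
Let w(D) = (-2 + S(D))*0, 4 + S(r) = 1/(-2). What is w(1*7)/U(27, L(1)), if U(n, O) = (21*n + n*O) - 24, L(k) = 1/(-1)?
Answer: 0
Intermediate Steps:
S(r) = -9/2 (S(r) = -4 + 1/(-2) = -4 + 1*(-½) = -4 - ½ = -9/2)
L(k) = -1
w(D) = 0 (w(D) = (-2 - 9/2)*0 = -13/2*0 = 0)
U(n, O) = -24 + 21*n + O*n (U(n, O) = (21*n + O*n) - 24 = -24 + 21*n + O*n)
w(1*7)/U(27, L(1)) = 0/(-24 + 21*27 - 1*27) = 0/(-24 + 567 - 27) = 0/516 = 0*(1/516) = 0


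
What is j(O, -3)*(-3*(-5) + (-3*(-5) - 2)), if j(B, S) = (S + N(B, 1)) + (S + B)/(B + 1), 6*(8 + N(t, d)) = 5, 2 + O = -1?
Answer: -602/3 ≈ -200.67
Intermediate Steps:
O = -3 (O = -2 - 1 = -3)
N(t, d) = -43/6 (N(t, d) = -8 + (1/6)*5 = -8 + 5/6 = -43/6)
j(B, S) = -43/6 + S + (B + S)/(1 + B) (j(B, S) = (S - 43/6) + (S + B)/(B + 1) = (-43/6 + S) + (B + S)/(1 + B) = -43/6 + S + (B + S)/(1 + B))
j(O, -3)*(-3*(-5) + (-3*(-5) - 2)) = ((-43 - 37*(-3) + 12*(-3) + 6*(-3)*(-3))/(6*(1 - 3)))*(-3*(-5) + (-3*(-5) - 2)) = ((1/6)*(-43 + 111 - 36 + 54)/(-2))*(15 + (15 - 2)) = ((1/6)*(-1/2)*86)*(15 + 13) = -43/6*28 = -602/3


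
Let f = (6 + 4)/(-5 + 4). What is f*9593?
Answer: -95930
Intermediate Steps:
f = -10 (f = 10/(-1) = 10*(-1) = -10)
f*9593 = -10*9593 = -95930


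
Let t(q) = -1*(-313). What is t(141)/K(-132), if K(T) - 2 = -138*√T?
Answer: 313/1256906 + 21597*I*√33/628453 ≈ 0.00024902 + 0.19741*I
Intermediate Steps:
t(q) = 313
K(T) = 2 - 138*√T
t(141)/K(-132) = 313/(2 - 276*I*√33)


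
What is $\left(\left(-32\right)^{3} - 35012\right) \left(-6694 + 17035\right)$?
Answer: $-700912980$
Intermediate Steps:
$\left(\left(-32\right)^{3} - 35012\right) \left(-6694 + 17035\right) = \left(-32768 - 35012\right) 10341 = \left(-67780\right) 10341 = -700912980$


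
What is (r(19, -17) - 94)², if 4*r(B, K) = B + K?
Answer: 34969/4 ≈ 8742.3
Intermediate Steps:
r(B, K) = B/4 + K/4 (r(B, K) = (B + K)/4 = B/4 + K/4)
(r(19, -17) - 94)² = (((¼)*19 + (¼)*(-17)) - 94)² = ((19/4 - 17/4) - 94)² = (½ - 94)² = (-187/2)² = 34969/4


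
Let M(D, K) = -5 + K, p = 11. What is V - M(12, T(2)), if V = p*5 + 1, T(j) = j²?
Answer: 57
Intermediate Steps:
V = 56 (V = 11*5 + 1 = 55 + 1 = 56)
V - M(12, T(2)) = 56 - (-5 + 2²) = 56 - (-5 + 4) = 56 - 1*(-1) = 56 + 1 = 57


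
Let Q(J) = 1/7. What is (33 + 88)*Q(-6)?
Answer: 121/7 ≈ 17.286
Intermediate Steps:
Q(J) = 1/7
(33 + 88)*Q(-6) = (33 + 88)*(1/7) = 121*(1/7) = 121/7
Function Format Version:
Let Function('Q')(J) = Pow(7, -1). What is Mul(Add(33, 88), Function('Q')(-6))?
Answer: Rational(121, 7) ≈ 17.286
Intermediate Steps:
Function('Q')(J) = Rational(1, 7)
Mul(Add(33, 88), Function('Q')(-6)) = Mul(Add(33, 88), Rational(1, 7)) = Mul(121, Rational(1, 7)) = Rational(121, 7)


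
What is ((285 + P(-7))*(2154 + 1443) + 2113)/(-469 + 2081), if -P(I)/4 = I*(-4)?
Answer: 312197/806 ≈ 387.34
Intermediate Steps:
P(I) = 16*I (P(I) = -4*I*(-4) = -(-16)*I = 16*I)
((285 + P(-7))*(2154 + 1443) + 2113)/(-469 + 2081) = ((285 + 16*(-7))*(2154 + 1443) + 2113)/(-469 + 2081) = ((285 - 112)*3597 + 2113)/1612 = (173*3597 + 2113)*(1/1612) = (622281 + 2113)*(1/1612) = 624394*(1/1612) = 312197/806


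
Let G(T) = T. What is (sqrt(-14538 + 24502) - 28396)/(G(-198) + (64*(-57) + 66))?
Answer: 7099/945 - sqrt(2491)/1890 ≈ 7.4858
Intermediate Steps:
(sqrt(-14538 + 24502) - 28396)/(G(-198) + (64*(-57) + 66)) = (sqrt(-14538 + 24502) - 28396)/(-198 + (64*(-57) + 66)) = (sqrt(9964) - 28396)/(-198 + (-3648 + 66)) = (2*sqrt(2491) - 28396)/(-198 - 3582) = (-28396 + 2*sqrt(2491))/(-3780) = (-28396 + 2*sqrt(2491))*(-1/3780) = 7099/945 - sqrt(2491)/1890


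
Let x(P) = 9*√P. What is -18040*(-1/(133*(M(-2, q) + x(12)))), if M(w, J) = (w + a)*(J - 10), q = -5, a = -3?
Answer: 41000/18753 - 3280*√3/6251 ≈ 1.2775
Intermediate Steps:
M(w, J) = (-10 + J)*(-3 + w) (M(w, J) = (w - 3)*(J - 10) = (-3 + w)*(-10 + J) = (-10 + J)*(-3 + w))
-18040*(-1/(133*(M(-2, q) + x(12)))) = -18040*(-1/(133*((30 - 10*(-2) - 3*(-5) - 5*(-2)) + 9*√12))) = -18040*(-1/(133*((30 + 20 + 15 + 10) + 9*(2*√3)))) = -18040*(-1/(133*(75 + 18*√3))) = -18040/(-9975 - 2394*√3)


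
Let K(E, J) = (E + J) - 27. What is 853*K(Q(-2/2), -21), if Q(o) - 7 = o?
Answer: -35826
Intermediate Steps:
Q(o) = 7 + o
K(E, J) = -27 + E + J
853*K(Q(-2/2), -21) = 853*(-27 + (7 - 2/2) - 21) = 853*(-27 + (7 - 2*½) - 21) = 853*(-27 + (7 - 1) - 21) = 853*(-27 + 6 - 21) = 853*(-42) = -35826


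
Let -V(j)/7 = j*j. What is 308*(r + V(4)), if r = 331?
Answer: 67452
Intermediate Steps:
V(j) = -7*j² (V(j) = -7*j*j = -7*j²)
308*(r + V(4)) = 308*(331 - 7*4²) = 308*(331 - 7*16) = 308*(331 - 112) = 308*219 = 67452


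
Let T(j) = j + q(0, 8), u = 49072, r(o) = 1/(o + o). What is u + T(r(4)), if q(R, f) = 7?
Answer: 392633/8 ≈ 49079.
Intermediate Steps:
r(o) = 1/(2*o)
T(j) = 7 + j (T(j) = j + 7 = 7 + j)
u + T(r(4)) = 49072 + (7 + (½)/4) = 49072 + (7 + (½)*(¼)) = 49072 + (7 + ⅛) = 49072 + 57/8 = 392633/8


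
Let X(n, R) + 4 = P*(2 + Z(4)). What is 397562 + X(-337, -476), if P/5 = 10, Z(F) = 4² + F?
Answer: 398658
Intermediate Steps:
Z(F) = 16 + F
P = 50 (P = 5*10 = 50)
X(n, R) = 1096 (X(n, R) = -4 + 50*(2 + (16 + 4)) = -4 + 50*(2 + 20) = -4 + 50*22 = -4 + 1100 = 1096)
397562 + X(-337, -476) = 397562 + 1096 = 398658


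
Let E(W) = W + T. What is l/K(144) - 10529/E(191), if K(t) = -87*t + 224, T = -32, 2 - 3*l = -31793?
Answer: -131233951/1956336 ≈ -67.082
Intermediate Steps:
l = 31795/3 (l = 2/3 - 1/3*(-31793) = 2/3 + 31793/3 = 31795/3 ≈ 10598.)
E(W) = -32 + W (E(W) = W - 32 = -32 + W)
K(t) = 224 - 87*t
l/K(144) - 10529/E(191) = 31795/(3*(224 - 87*144)) - 10529/(-32 + 191) = 31795/(3*(224 - 12528)) - 10529/159 = (31795/3)/(-12304) - 10529*1/159 = (31795/3)*(-1/12304) - 10529/159 = -31795/36912 - 10529/159 = -131233951/1956336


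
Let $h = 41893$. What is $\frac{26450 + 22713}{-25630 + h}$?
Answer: $\frac{49163}{16263} \approx 3.023$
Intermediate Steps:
$\frac{26450 + 22713}{-25630 + h} = \frac{26450 + 22713}{-25630 + 41893} = \frac{49163}{16263}$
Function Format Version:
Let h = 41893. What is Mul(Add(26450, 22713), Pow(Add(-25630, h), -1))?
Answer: Rational(49163, 16263) ≈ 3.0230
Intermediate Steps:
Mul(Add(26450, 22713), Pow(Add(-25630, h), -1)) = Mul(Add(26450, 22713), Pow(Add(-25630, 41893), -1)) = Mul(49163, Pow(16263, -1)) = Mul(49163, Rational(1, 16263)) = Rational(49163, 16263)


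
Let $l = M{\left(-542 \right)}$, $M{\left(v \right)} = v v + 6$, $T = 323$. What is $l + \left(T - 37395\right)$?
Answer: $256698$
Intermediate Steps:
$M{\left(v \right)} = 6 + v^{2}$ ($M{\left(v \right)} = v^{2} + 6 = 6 + v^{2}$)
$l = 293770$ ($l = 6 + \left(-542\right)^{2} = 6 + 293764 = 293770$)
$l + \left(T - 37395\right) = 293770 + \left(323 - 37395\right) = 293770 - 37072 = 256698$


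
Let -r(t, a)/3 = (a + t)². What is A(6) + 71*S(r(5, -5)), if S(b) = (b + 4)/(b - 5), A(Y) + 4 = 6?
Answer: -274/5 ≈ -54.800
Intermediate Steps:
r(t, a) = -3*(a + t)²
A(Y) = 2 (A(Y) = -4 + 6 = 2)
S(b) = (4 + b)/(-5 + b)
A(6) + 71*S(r(5, -5)) = 2 + 71*((4 - 3*(-5 + 5)²)/(-5 - 3*(-5 + 5)²)) = 2 + 71*((4 - 3*0²)/(-5 - 3*0²)) = 2 + 71*((4 - 3*0)/(-5 - 3*0)) = 2 + 71*((4 + 0)/(-5 + 0)) = 2 + 71*(4/(-5)) = 2 + 71*(-⅕*4) = 2 + 71*(-⅘) = 2 - 284/5 = -274/5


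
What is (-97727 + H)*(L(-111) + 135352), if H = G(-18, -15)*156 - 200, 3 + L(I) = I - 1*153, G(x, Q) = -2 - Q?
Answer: -12954516415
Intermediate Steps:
L(I) = -156 + I (L(I) = -3 + (I - 1*153) = -3 + (I - 153) = -3 + (-153 + I) = -156 + I)
H = 1828 (H = (-2 - 1*(-15))*156 - 200 = (-2 + 15)*156 - 200 = 13*156 - 200 = 2028 - 200 = 1828)
(-97727 + H)*(L(-111) + 135352) = (-97727 + 1828)*((-156 - 111) + 135352) = -95899*(-267 + 135352) = -95899*135085 = -12954516415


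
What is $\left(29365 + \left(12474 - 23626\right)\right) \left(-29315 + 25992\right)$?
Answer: $-60521799$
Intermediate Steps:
$\left(29365 + \left(12474 - 23626\right)\right) \left(-29315 + 25992\right) = \left(29365 + \left(12474 - 23626\right)\right) \left(-3323\right) = \left(29365 - 11152\right) \left(-3323\right) = 18213 \left(-3323\right) = -60521799$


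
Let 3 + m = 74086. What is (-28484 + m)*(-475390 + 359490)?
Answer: -5284924100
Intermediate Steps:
m = 74083 (m = -3 + 74086 = 74083)
(-28484 + m)*(-475390 + 359490) = (-28484 + 74083)*(-475390 + 359490) = 45599*(-115900) = -5284924100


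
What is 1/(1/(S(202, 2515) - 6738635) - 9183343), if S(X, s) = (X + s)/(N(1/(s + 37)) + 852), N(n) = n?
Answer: -14651840839891/134552880014129309918 ≈ -1.0889e-7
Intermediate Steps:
S(X, s) = (X + s)/(852 + 1/(37 + s)) (S(X, s) = (X + s)/(1/(s + 37) + 852) = (X + s)/(1/(37 + s) + 852) = (X + s)/(852 + 1/(37 + s)))
1/(1/(S(202, 2515) - 6738635) - 9183343) = 1/(1/((37 + 2515)*(202 + 2515)/(31525 + 852*2515) - 6738635) - 9183343) = 1/(1/(2552*2717/(31525 + 2142780) - 6738635) - 9183343) = 1/(1/(2552*2717/2174305 - 6738635) - 9183343) = 1/(1/((1/2174305)*2552*2717 - 6738635) - 9183343) = 1/(1/(6933784/2174305 - 6738635) - 9183343) = 1/(1/(-14651840839891/2174305) - 9183343) = 1/(-2174305/14651840839891 - 9183343) = 1/(-134552880014129309918/14651840839891) = -14651840839891/134552880014129309918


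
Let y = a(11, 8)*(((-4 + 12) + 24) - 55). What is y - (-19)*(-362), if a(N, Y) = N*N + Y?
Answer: -9845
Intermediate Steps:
a(N, Y) = Y + N**2 (a(N, Y) = N**2 + Y = Y + N**2)
y = -2967 (y = (8 + 11**2)*(((-4 + 12) + 24) - 55) = (8 + 121)*((8 + 24) - 55) = 129*(32 - 55) = 129*(-23) = -2967)
y - (-19)*(-362) = -2967 - (-19)*(-362) = -2967 - 1*6878 = -2967 - 6878 = -9845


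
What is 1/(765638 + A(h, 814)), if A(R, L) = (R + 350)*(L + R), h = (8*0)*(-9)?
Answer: 1/1050538 ≈ 9.5189e-7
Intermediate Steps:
h = 0 (h = 0*(-9) = 0)
A(R, L) = (350 + R)*(L + R)
1/(765638 + A(h, 814)) = 1/(765638 + (0² + 350*814 + 350*0 + 814*0)) = 1/(765638 + (0 + 284900 + 0 + 0)) = 1/(765638 + 284900) = 1/1050538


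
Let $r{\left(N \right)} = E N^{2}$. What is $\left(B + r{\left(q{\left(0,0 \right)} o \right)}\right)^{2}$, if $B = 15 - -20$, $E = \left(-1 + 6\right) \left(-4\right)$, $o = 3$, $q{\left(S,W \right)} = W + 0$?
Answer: $1225$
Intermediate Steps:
$q{\left(S,W \right)} = W$
$E = -20$ ($E = 5 \left(-4\right) = -20$)
$B = 35$ ($B = 15 + 20 = 35$)
$r{\left(N \right)} = - 20 N^{2}$
$\left(B + r{\left(q{\left(0,0 \right)} o \right)}\right)^{2} = \left(35 - 20 \left(0 \cdot 3\right)^{2}\right)^{2} = \left(35 - 20 \cdot 0^{2}\right)^{2} = \left(35 - 0\right)^{2} = \left(35 + 0\right)^{2} = 35^{2} = 1225$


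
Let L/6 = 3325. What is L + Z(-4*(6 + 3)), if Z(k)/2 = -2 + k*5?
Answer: 19586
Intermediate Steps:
L = 19950 (L = 6*3325 = 19950)
Z(k) = -4 + 10*k (Z(k) = 2*(-2 + k*5) = 2*(-2 + 5*k) = -4 + 10*k)
L + Z(-4*(6 + 3)) = 19950 + (-4 + 10*(-4*(6 + 3))) = 19950 + (-4 + 10*(-4*9)) = 19950 + (-4 + 10*(-36)) = 19950 + (-4 - 360) = 19950 - 364 = 19586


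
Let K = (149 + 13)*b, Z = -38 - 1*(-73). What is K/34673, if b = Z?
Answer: 5670/34673 ≈ 0.16353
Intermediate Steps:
Z = 35 (Z = -38 + 73 = 35)
b = 35
K = 5670 (K = (149 + 13)*35 = 162*35 = 5670)
K/34673 = 5670/34673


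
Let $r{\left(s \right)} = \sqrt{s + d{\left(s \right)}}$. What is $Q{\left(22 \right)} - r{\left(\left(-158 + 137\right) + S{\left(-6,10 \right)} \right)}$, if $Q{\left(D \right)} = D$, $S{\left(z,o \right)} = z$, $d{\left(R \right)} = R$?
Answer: $22 - 3 i \sqrt{6} \approx 22.0 - 7.3485 i$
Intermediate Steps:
$r{\left(s \right)} = \sqrt{2} \sqrt{s}$ ($r{\left(s \right)} = \sqrt{s + s} = \sqrt{2 s} = \sqrt{2} \sqrt{s}$)
$Q{\left(22 \right)} - r{\left(\left(-158 + 137\right) + S{\left(-6,10 \right)} \right)} = 22 - \sqrt{2} \sqrt{\left(-158 + 137\right) - 6} = 22 - \sqrt{2} \sqrt{-21 - 6} = 22 - \sqrt{2} \sqrt{-27} = 22 - \sqrt{2} \cdot 3 i \sqrt{3} = 22 - 3 i \sqrt{6}$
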